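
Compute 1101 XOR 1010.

XOR: 1 when bits differ
  1101
^ 1010
------
  0111
Decimal: 13 ^ 10 = 7



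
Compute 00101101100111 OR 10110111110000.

OR: 1 when either bit is 1
  00101101100111
| 10110111110000
----------------
  10111111110111
Decimal: 2919 | 11760 = 12279



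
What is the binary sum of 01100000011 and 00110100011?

Add column by column from the right: bit + bit + carry-in; write the sum mod 2, carry 1 when the sum is 2 or 3.
carry:  11000000110
        01100000011
+       00110100011
-------------------
       010010100110
(the carry out of the leftmost column, 0, becomes the leading bit)
Decimal check:
  01100000011 = 512 + 256 + 2 + 1 = 771
  00110100011 = 256 + 128 + 32 + 2 + 1 = 419
  771 + 419 = 1190, and 010010100110 = 1024 + 128 + 32 + 4 + 2 = 1190 ✓



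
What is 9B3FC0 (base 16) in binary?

Convert each hex digit to 4 bits:
  9 = 1001
  B = 1011
  3 = 0011
  F = 1111
  C = 1100
  0 = 0000
Concatenate: 100110110011111111000000



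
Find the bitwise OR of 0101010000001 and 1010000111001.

OR: 1 when either bit is 1
  0101010000001
| 1010000111001
---------------
  1111010111001
Decimal: 2689 | 5177 = 7865



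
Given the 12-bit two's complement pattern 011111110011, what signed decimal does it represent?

Binary: 011111110011
Sign bit: 0 (non-negative)
Read directly as an unsigned value:
011111110011 = 1024 + 512 + 256 + 128 + 64 + 32 + 16 + 2 + 1 = 2035
Value: 2035



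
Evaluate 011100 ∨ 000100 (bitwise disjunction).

OR: 1 when either bit is 1
  011100
| 000100
--------
  011100
Decimal: 28 | 4 = 28



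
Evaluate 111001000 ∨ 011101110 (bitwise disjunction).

OR: 1 when either bit is 1
  111001000
| 011101110
-----------
  111101110
Decimal: 456 | 238 = 494



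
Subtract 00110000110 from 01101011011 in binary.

Method 1 - Direct subtraction (column by column from the right: bit − bit − borrow-in; if negative, add 2 and borrow 1 from the next column):
borrow: 01100001000
        01101011011
-       00110000110
-------------------
        00111010101

Method 2 - Add two's complement:
Two's complement of 00110000110: invert → 11001111001, add 1 → 11001111010
  01101011011
+ 11001111010
-------------
 100111010101  (end carry out of the top bit = 1)
Discarding the end carry: 00111010101
Decimal check:
  01101011011 = 512 + 256 + 64 + 16 + 8 + 2 + 1 = 859
  00110000110 = 256 + 128 + 4 + 2 = 390
  859 - 390 = 469, and 00111010101 = 256 + 128 + 64 + 16 + 4 + 1 = 469 ✓



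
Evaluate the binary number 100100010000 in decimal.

Sum of powers of 2 for each 1-bit:
2^4 + 2^8 + 2^11
= 16 + 256 + 2048
= 2320



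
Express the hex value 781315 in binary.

Convert each hex digit to 4 bits:
  7 = 0111
  8 = 1000
  1 = 0001
  3 = 0011
  1 = 0001
  5 = 0101
Concatenate: 011110000001001100010101



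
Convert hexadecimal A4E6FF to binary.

Convert each hex digit to 4 bits:
  A = 1010
  4 = 0100
  E = 1110
  6 = 0110
  F = 1111
  F = 1111
Concatenate: 101001001110011011111111



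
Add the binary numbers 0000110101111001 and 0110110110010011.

Add column by column from the right: bit + bit + carry-in; write the sum mod 2, carry 1 when the sum is 2 or 3.
carry:  0001101111100110
        0000110101111001
+       0110110110010011
------------------------
       00111101100001100
(the carry out of the leftmost column, 0, becomes the leading bit)
Decimal check:
  0000110101111001 = 2048 + 1024 + 256 + 64 + 32 + 16 + 8 + 1 = 3449
  0110110110010011 = 16384 + 8192 + 2048 + 1024 + 256 + 128 + 16 + 2 + 1 = 28051
  3449 + 28051 = 31500, and 00111101100001100 = 16384 + 8192 + 4096 + 2048 + 512 + 256 + 8 + 4 = 31500 ✓



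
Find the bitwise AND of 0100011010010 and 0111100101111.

AND: 1 only when both bits are 1
  0100011010010
& 0111100101111
---------------
  0100000000010
Decimal: 2258 & 3887 = 2050



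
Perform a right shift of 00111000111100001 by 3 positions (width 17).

Original: 00111000111100001 (decimal 29153)
Shift right by 3 positions
Drop the 3 low bits; fill with zeros on the left
Result: 00000111000111100 (decimal 3644)
Equivalent: 29153 >> 3 = 29153 ÷ 2^3 = 3644



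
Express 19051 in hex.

Using repeated division by 16 (digits 10–15 are A–F):
19051 ÷ 16 = 1190 remainder 11 (B)
1190 ÷ 16 = 74 remainder 6
74 ÷ 16 = 4 remainder 10 (A)
4 ÷ 16 = 0 remainder 4
Reading remainders bottom to top: 4A6B



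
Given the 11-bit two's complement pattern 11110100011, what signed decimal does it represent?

Binary: 11110100011
Sign bit: 1 (negative)
Invert: 00001011100
Add 1:  00001011101
Magnitude: 00001011101 = 64 + 16 + 8 + 4 + 1 = 93
Value: -93



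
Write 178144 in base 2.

Using repeated division by 2:
178144 ÷ 2 = 89072 remainder 0
89072 ÷ 2 = 44536 remainder 0
44536 ÷ 2 = 22268 remainder 0
22268 ÷ 2 = 11134 remainder 0
11134 ÷ 2 = 5567 remainder 0
5567 ÷ 2 = 2783 remainder 1
2783 ÷ 2 = 1391 remainder 1
1391 ÷ 2 = 695 remainder 1
695 ÷ 2 = 347 remainder 1
347 ÷ 2 = 173 remainder 1
173 ÷ 2 = 86 remainder 1
86 ÷ 2 = 43 remainder 0
43 ÷ 2 = 21 remainder 1
21 ÷ 2 = 10 remainder 1
10 ÷ 2 = 5 remainder 0
5 ÷ 2 = 2 remainder 1
2 ÷ 2 = 1 remainder 0
1 ÷ 2 = 0 remainder 1
Reading remainders bottom to top: 101011011111100000



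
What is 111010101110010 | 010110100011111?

OR: 1 when either bit is 1
  111010101110010
| 010110100011111
-----------------
  111110101111111
Decimal: 30066 | 11551 = 32127



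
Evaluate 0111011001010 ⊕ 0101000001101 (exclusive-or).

XOR: 1 when bits differ
  0111011001010
^ 0101000001101
---------------
  0010011000111
Decimal: 3786 ^ 2573 = 1223



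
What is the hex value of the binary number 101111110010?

Group into 4-bit nibbles from right:
  1011 = B
  1111 = F
  0010 = 2
Result: BF2



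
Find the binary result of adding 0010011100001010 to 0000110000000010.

Add column by column from the right: bit + bit + carry-in; write the sum mod 2, carry 1 when the sum is 2 or 3.
carry:  0001100000000100
        0010011100001010
+       0000110000000010
------------------------
       00011001100001100
(the carry out of the leftmost column, 0, becomes the leading bit)
Decimal check:
  0010011100001010 = 8192 + 1024 + 512 + 256 + 8 + 2 = 9994
  0000110000000010 = 2048 + 1024 + 2 = 3074
  9994 + 3074 = 13068, and 00011001100001100 = 8192 + 4096 + 512 + 256 + 8 + 4 = 13068 ✓



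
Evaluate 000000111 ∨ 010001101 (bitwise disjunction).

OR: 1 when either bit is 1
  000000111
| 010001101
-----------
  010001111
Decimal: 7 | 141 = 143



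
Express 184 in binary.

Using repeated division by 2:
184 ÷ 2 = 92 remainder 0
92 ÷ 2 = 46 remainder 0
46 ÷ 2 = 23 remainder 0
23 ÷ 2 = 11 remainder 1
11 ÷ 2 = 5 remainder 1
5 ÷ 2 = 2 remainder 1
2 ÷ 2 = 1 remainder 0
1 ÷ 2 = 0 remainder 1
Reading remainders bottom to top: 10111000



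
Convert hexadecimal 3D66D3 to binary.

Convert each hex digit to 4 bits:
  3 = 0011
  D = 1101
  6 = 0110
  6 = 0110
  D = 1101
  3 = 0011
Concatenate: 001111010110011011010011



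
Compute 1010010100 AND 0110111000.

AND: 1 only when both bits are 1
  1010010100
& 0110111000
------------
  0010010000
Decimal: 660 & 440 = 144



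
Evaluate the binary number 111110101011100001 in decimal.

Sum of powers of 2 for each 1-bit:
2^0 + 2^5 + 2^6 + 2^7 + 2^9 + 2^11 + 2^13 + 2^14 + 2^15 + 2^16 + 2^17
= 1 + 32 + 64 + 128 + 512 + 2048 + 8192 + 16384 + 32768 + 65536 + 131072
= 256737



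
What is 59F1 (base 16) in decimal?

Expand by place value (powers of 16):
Digit values: F = 15
59F1 = 5 × 16^3 + 9 × 16^2 + 15 × 16^1 + 1 × 16^0
= 5 × 4096 + 9 × 256 + 15 × 16 + 1 × 1
= 20480 + 2304 + 240 + 1
= 23025



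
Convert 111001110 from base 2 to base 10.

Sum of powers of 2 for each 1-bit:
2^1 + 2^2 + 2^3 + 2^6 + 2^7 + 2^8
= 2 + 4 + 8 + 64 + 128 + 256
= 462



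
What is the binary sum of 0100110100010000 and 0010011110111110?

Add column by column from the right: bit + bit + carry-in; write the sum mod 2, carry 1 when the sum is 2 or 3.
carry:  0001111001100000
        0100110100010000
+       0010011110111110
------------------------
       00111010011001110
(the carry out of the leftmost column, 0, becomes the leading bit)
Decimal check:
  0100110100010000 = 16384 + 2048 + 1024 + 256 + 16 = 19728
  0010011110111110 = 8192 + 1024 + 512 + 256 + 128 + 32 + 16 + 8 + 4 + 2 = 10174
  19728 + 10174 = 29902, and 00111010011001110 = 16384 + 8192 + 4096 + 1024 + 128 + 64 + 8 + 4 + 2 = 29902 ✓



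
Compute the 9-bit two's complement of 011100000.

Original: 011100000
Step 1 - Invert all bits: 100011111
Step 2 - Add 1: 100100000
Verification: 011100000 + 100100000 = 1000000000; discarding the end carry (carry out of the top bit) leaves the 9-bit value 000000000, as required for x + (-x)



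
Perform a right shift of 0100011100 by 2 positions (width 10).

Original: 0100011100 (decimal 284)
Shift right by 2 positions
Drop the 2 low bits; fill with zeros on the left
Result: 0001000111 (decimal 71)
Equivalent: 284 >> 2 = 284 ÷ 2^2 = 71



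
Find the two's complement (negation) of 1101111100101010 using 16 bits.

Original (sign bit 1, negative): 1101111100101010
Step 1 - Invert all bits: 0010000011010101
Step 2 - Add 1: 0010000011010110
Verification: 1101111100101010 + 0010000011010110 = 10000000000000000; discarding the end carry (carry out of the top bit) leaves the 16-bit value 0000000000000000, as required for x + (-x)



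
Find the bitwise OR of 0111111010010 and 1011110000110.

OR: 1 when either bit is 1
  0111111010010
| 1011110000110
---------------
  1111111010110
Decimal: 4050 | 6022 = 8150



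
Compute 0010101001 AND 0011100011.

AND: 1 only when both bits are 1
  0010101001
& 0011100011
------------
  0010100001
Decimal: 169 & 227 = 161



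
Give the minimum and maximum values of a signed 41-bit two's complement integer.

For 41-bit two's complement:
Minimum: -2^40 = -1099511627776
Maximum: 2^40 - 1 = 1099511627775



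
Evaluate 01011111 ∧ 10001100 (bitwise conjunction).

AND: 1 only when both bits are 1
  01011111
& 10001100
----------
  00001100
Decimal: 95 & 140 = 12



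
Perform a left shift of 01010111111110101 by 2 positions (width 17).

Original: 01010111111110101 (decimal 45045)
Shift left by 2 positions
Append 2 zeros on the right and drop the 2 high bits that overflow the 17-bit width
Result: 01011111111010100 (decimal 49108)
Equivalent: 45045 << 2 = 45045 × 2^2 = 180180, truncated to 17 bits = 49108



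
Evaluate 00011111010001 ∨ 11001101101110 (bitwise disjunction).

OR: 1 when either bit is 1
  00011111010001
| 11001101101110
----------------
  11011111111111
Decimal: 2001 | 13166 = 14335



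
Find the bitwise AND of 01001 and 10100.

AND: 1 only when both bits are 1
  01001
& 10100
-------
  00000
Decimal: 9 & 20 = 0



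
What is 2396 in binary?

Using repeated division by 2:
2396 ÷ 2 = 1198 remainder 0
1198 ÷ 2 = 599 remainder 0
599 ÷ 2 = 299 remainder 1
299 ÷ 2 = 149 remainder 1
149 ÷ 2 = 74 remainder 1
74 ÷ 2 = 37 remainder 0
37 ÷ 2 = 18 remainder 1
18 ÷ 2 = 9 remainder 0
9 ÷ 2 = 4 remainder 1
4 ÷ 2 = 2 remainder 0
2 ÷ 2 = 1 remainder 0
1 ÷ 2 = 0 remainder 1
Reading remainders bottom to top: 100101011100



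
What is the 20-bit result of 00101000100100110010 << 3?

Original: 00101000100100110010 (decimal 166194)
Shift left by 3 positions
Append 3 zeros on the right and drop the 3 high bits that overflow the 20-bit width
Result: 01000100100110010000 (decimal 280976)
Equivalent: 166194 << 3 = 166194 × 2^3 = 1329552, truncated to 20 bits = 280976



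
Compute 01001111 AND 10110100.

AND: 1 only when both bits are 1
  01001111
& 10110100
----------
  00000100
Decimal: 79 & 180 = 4



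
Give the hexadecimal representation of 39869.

Using repeated division by 16 (digits 10–15 are A–F):
39869 ÷ 16 = 2491 remainder 13 (D)
2491 ÷ 16 = 155 remainder 11 (B)
155 ÷ 16 = 9 remainder 11 (B)
9 ÷ 16 = 0 remainder 9
Reading remainders bottom to top: 9BBD



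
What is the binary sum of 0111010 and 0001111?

Add column by column from the right: bit + bit + carry-in; write the sum mod 2, carry 1 when the sum is 2 or 3.
carry:  1111100
        0111010
+       0001111
---------------
       01001001
(the carry out of the leftmost column, 0, becomes the leading bit)
Decimal check:
  0111010 = 32 + 16 + 8 + 2 = 58
  0001111 = 8 + 4 + 2 + 1 = 15
  58 + 15 = 73, and 01001001 = 64 + 8 + 1 = 73 ✓



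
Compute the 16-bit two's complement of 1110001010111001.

Original (sign bit 1, negative): 1110001010111001
Step 1 - Invert all bits: 0001110101000110
Step 2 - Add 1: 0001110101000111
Verification: 1110001010111001 + 0001110101000111 = 10000000000000000; discarding the end carry (carry out of the top bit) leaves the 16-bit value 0000000000000000, as required for x + (-x)



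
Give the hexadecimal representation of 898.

Using repeated division by 16 (digits 10–15 are A–F):
898 ÷ 16 = 56 remainder 2
56 ÷ 16 = 3 remainder 8
3 ÷ 16 = 0 remainder 3
Reading remainders bottom to top: 382



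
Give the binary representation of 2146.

Using repeated division by 2:
2146 ÷ 2 = 1073 remainder 0
1073 ÷ 2 = 536 remainder 1
536 ÷ 2 = 268 remainder 0
268 ÷ 2 = 134 remainder 0
134 ÷ 2 = 67 remainder 0
67 ÷ 2 = 33 remainder 1
33 ÷ 2 = 16 remainder 1
16 ÷ 2 = 8 remainder 0
8 ÷ 2 = 4 remainder 0
4 ÷ 2 = 2 remainder 0
2 ÷ 2 = 1 remainder 0
1 ÷ 2 = 0 remainder 1
Reading remainders bottom to top: 100001100010



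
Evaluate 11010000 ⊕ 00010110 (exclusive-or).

XOR: 1 when bits differ
  11010000
^ 00010110
----------
  11000110
Decimal: 208 ^ 22 = 198



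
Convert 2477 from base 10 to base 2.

Using repeated division by 2:
2477 ÷ 2 = 1238 remainder 1
1238 ÷ 2 = 619 remainder 0
619 ÷ 2 = 309 remainder 1
309 ÷ 2 = 154 remainder 1
154 ÷ 2 = 77 remainder 0
77 ÷ 2 = 38 remainder 1
38 ÷ 2 = 19 remainder 0
19 ÷ 2 = 9 remainder 1
9 ÷ 2 = 4 remainder 1
4 ÷ 2 = 2 remainder 0
2 ÷ 2 = 1 remainder 0
1 ÷ 2 = 0 remainder 1
Reading remainders bottom to top: 100110101101



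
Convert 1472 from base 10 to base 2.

Using repeated division by 2:
1472 ÷ 2 = 736 remainder 0
736 ÷ 2 = 368 remainder 0
368 ÷ 2 = 184 remainder 0
184 ÷ 2 = 92 remainder 0
92 ÷ 2 = 46 remainder 0
46 ÷ 2 = 23 remainder 0
23 ÷ 2 = 11 remainder 1
11 ÷ 2 = 5 remainder 1
5 ÷ 2 = 2 remainder 1
2 ÷ 2 = 1 remainder 0
1 ÷ 2 = 0 remainder 1
Reading remainders bottom to top: 10111000000



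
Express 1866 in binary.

Using repeated division by 2:
1866 ÷ 2 = 933 remainder 0
933 ÷ 2 = 466 remainder 1
466 ÷ 2 = 233 remainder 0
233 ÷ 2 = 116 remainder 1
116 ÷ 2 = 58 remainder 0
58 ÷ 2 = 29 remainder 0
29 ÷ 2 = 14 remainder 1
14 ÷ 2 = 7 remainder 0
7 ÷ 2 = 3 remainder 1
3 ÷ 2 = 1 remainder 1
1 ÷ 2 = 0 remainder 1
Reading remainders bottom to top: 11101001010



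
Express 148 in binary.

Using repeated division by 2:
148 ÷ 2 = 74 remainder 0
74 ÷ 2 = 37 remainder 0
37 ÷ 2 = 18 remainder 1
18 ÷ 2 = 9 remainder 0
9 ÷ 2 = 4 remainder 1
4 ÷ 2 = 2 remainder 0
2 ÷ 2 = 1 remainder 0
1 ÷ 2 = 0 remainder 1
Reading remainders bottom to top: 10010100



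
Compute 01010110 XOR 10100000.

XOR: 1 when bits differ
  01010110
^ 10100000
----------
  11110110
Decimal: 86 ^ 160 = 246



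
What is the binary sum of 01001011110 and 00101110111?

Add column by column from the right: bit + bit + carry-in; write the sum mod 2, carry 1 when the sum is 2 or 3.
carry:  00011111100
        01001011110
+       00101110111
-------------------
       001111010101
(the carry out of the leftmost column, 0, becomes the leading bit)
Decimal check:
  01001011110 = 512 + 64 + 16 + 8 + 4 + 2 = 606
  00101110111 = 256 + 64 + 32 + 16 + 4 + 2 + 1 = 375
  606 + 375 = 981, and 001111010101 = 512 + 256 + 128 + 64 + 16 + 4 + 1 = 981 ✓



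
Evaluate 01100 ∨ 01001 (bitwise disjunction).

OR: 1 when either bit is 1
  01100
| 01001
-------
  01101
Decimal: 12 | 9 = 13



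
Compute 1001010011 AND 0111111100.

AND: 1 only when both bits are 1
  1001010011
& 0111111100
------------
  0001010000
Decimal: 595 & 508 = 80



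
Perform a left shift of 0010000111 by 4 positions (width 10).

Original: 0010000111 (decimal 135)
Shift left by 4 positions
Append 4 zeros on the right and drop the 4 high bits that overflow the 10-bit width
Result: 0001110000 (decimal 112)
Equivalent: 135 << 4 = 135 × 2^4 = 2160, truncated to 10 bits = 112



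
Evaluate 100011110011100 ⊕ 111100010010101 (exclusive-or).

XOR: 1 when bits differ
  100011110011100
^ 111100010010101
-----------------
  011111100001001
Decimal: 18332 ^ 30869 = 16137



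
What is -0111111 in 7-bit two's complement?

Original: 0111111
Step 1 - Invert all bits: 1000000
Step 2 - Add 1: 1000001
Verification: 0111111 + 1000001 = 10000000; discarding the end carry (carry out of the top bit) leaves the 7-bit value 0000000, as required for x + (-x)



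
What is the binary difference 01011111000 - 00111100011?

Method 1 - Direct subtraction (column by column from the right: bit − bit − borrow-in; if negative, add 2 and borrow 1 from the next column):
borrow: 01000001110
        01011111000
-       00111100011
-------------------
        00100010101

Method 2 - Add two's complement:
Two's complement of 00111100011: invert → 11000011100, add 1 → 11000011101
  01011111000
+ 11000011101
-------------
 100100010101  (end carry out of the top bit = 1)
Discarding the end carry: 00100010101
Decimal check:
  01011111000 = 512 + 128 + 64 + 32 + 16 + 8 = 760
  00111100011 = 256 + 128 + 64 + 32 + 2 + 1 = 483
  760 - 483 = 277, and 00100010101 = 256 + 16 + 4 + 1 = 277 ✓



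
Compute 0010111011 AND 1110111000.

AND: 1 only when both bits are 1
  0010111011
& 1110111000
------------
  0010111000
Decimal: 187 & 952 = 184



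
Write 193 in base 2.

Using repeated division by 2:
193 ÷ 2 = 96 remainder 1
96 ÷ 2 = 48 remainder 0
48 ÷ 2 = 24 remainder 0
24 ÷ 2 = 12 remainder 0
12 ÷ 2 = 6 remainder 0
6 ÷ 2 = 3 remainder 0
3 ÷ 2 = 1 remainder 1
1 ÷ 2 = 0 remainder 1
Reading remainders bottom to top: 11000001



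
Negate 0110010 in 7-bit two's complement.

Original: 0110010
Step 1 - Invert all bits: 1001101
Step 2 - Add 1: 1001110
Verification: 0110010 + 1001110 = 10000000; discarding the end carry (carry out of the top bit) leaves the 7-bit value 0000000, as required for x + (-x)



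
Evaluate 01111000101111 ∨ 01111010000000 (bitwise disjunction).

OR: 1 when either bit is 1
  01111000101111
| 01111010000000
----------------
  01111010101111
Decimal: 7727 | 7808 = 7855



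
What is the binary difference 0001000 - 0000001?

Method 1 - Direct subtraction (column by column from the right: bit − bit − borrow-in; if negative, add 2 and borrow 1 from the next column):
borrow: 0001110
        0001000
-       0000001
---------------
        0000111

Method 2 - Add two's complement:
Two's complement of 0000001: invert → 1111110, add 1 → 1111111
  0001000
+ 1111111
---------
 10000111  (end carry out of the top bit = 1)
Discarding the end carry: 0000111
Decimal check:
  0001000 = 8
  0000001 = 1
  8 - 1 = 7, and 0000111 = 4 + 2 + 1 = 7 ✓



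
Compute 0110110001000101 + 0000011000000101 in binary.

Add column by column from the right: bit + bit + carry-in; write the sum mod 2, carry 1 when the sum is 2 or 3.
carry:  0001100000001010
        0110110001000101
+       0000011000000101
------------------------
       00111001001001010
(the carry out of the leftmost column, 0, becomes the leading bit)
Decimal check:
  0110110001000101 = 16384 + 8192 + 2048 + 1024 + 64 + 4 + 1 = 27717
  0000011000000101 = 1024 + 512 + 4 + 1 = 1541
  27717 + 1541 = 29258, and 00111001001001010 = 16384 + 8192 + 4096 + 512 + 64 + 8 + 2 = 29258 ✓



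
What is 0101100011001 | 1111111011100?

OR: 1 when either bit is 1
  0101100011001
| 1111111011100
---------------
  1111111011101
Decimal: 2841 | 8156 = 8157



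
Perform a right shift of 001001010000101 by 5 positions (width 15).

Original: 001001010000101 (decimal 4741)
Shift right by 5 positions
Drop the 5 low bits; fill with zeros on the left
Result: 000000010010100 (decimal 148)
Equivalent: 4741 >> 5 = 4741 ÷ 2^5 = 148



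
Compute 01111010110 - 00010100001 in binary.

Method 1 - Direct subtraction (column by column from the right: bit − bit − borrow-in; if negative, add 2 and borrow 1 from the next column):
borrow: 00001000010
        01111010110
-       00010100001
-------------------
        01100110101

Method 2 - Add two's complement:
Two's complement of 00010100001: invert → 11101011110, add 1 → 11101011111
  01111010110
+ 11101011111
-------------
 101100110101  (end carry out of the top bit = 1)
Discarding the end carry: 01100110101
Decimal check:
  01111010110 = 512 + 256 + 128 + 64 + 16 + 4 + 2 = 982
  00010100001 = 128 + 32 + 1 = 161
  982 - 161 = 821, and 01100110101 = 512 + 256 + 32 + 16 + 4 + 1 = 821 ✓



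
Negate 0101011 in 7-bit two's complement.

Original: 0101011
Step 1 - Invert all bits: 1010100
Step 2 - Add 1: 1010101
Verification: 0101011 + 1010101 = 10000000; discarding the end carry (carry out of the top bit) leaves the 7-bit value 0000000, as required for x + (-x)



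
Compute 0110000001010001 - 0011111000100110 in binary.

Method 1 - Direct subtraction (column by column from the right: bit − bit − borrow-in; if negative, add 2 and borrow 1 from the next column):
borrow: 0111110001011100
        0110000001010001
-       0011111000100110
------------------------
        0010001000101011

Method 2 - Add two's complement:
Two's complement of 0011111000100110: invert → 1100000111011001, add 1 → 1100000111011010
  0110000001010001
+ 1100000111011010
------------------
 10010001000101011  (end carry out of the top bit = 1)
Discarding the end carry: 0010001000101011
Decimal check:
  0110000001010001 = 16384 + 8192 + 64 + 16 + 1 = 24657
  0011111000100110 = 8192 + 4096 + 2048 + 1024 + 512 + 32 + 4 + 2 = 15910
  24657 - 15910 = 8747, and 0010001000101011 = 8192 + 512 + 32 + 8 + 2 + 1 = 8747 ✓



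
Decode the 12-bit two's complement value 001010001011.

Binary: 001010001011
Sign bit: 0 (non-negative)
Read directly as an unsigned value:
001010001011 = 512 + 128 + 8 + 2 + 1 = 651
Value: 651



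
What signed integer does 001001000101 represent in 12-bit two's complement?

Binary: 001001000101
Sign bit: 0 (non-negative)
Read directly as an unsigned value:
001001000101 = 512 + 64 + 4 + 1 = 581
Value: 581



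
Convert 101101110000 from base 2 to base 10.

Sum of powers of 2 for each 1-bit:
2^4 + 2^5 + 2^6 + 2^8 + 2^9 + 2^11
= 16 + 32 + 64 + 256 + 512 + 2048
= 2928



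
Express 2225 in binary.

Using repeated division by 2:
2225 ÷ 2 = 1112 remainder 1
1112 ÷ 2 = 556 remainder 0
556 ÷ 2 = 278 remainder 0
278 ÷ 2 = 139 remainder 0
139 ÷ 2 = 69 remainder 1
69 ÷ 2 = 34 remainder 1
34 ÷ 2 = 17 remainder 0
17 ÷ 2 = 8 remainder 1
8 ÷ 2 = 4 remainder 0
4 ÷ 2 = 2 remainder 0
2 ÷ 2 = 1 remainder 0
1 ÷ 2 = 0 remainder 1
Reading remainders bottom to top: 100010110001



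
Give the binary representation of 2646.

Using repeated division by 2:
2646 ÷ 2 = 1323 remainder 0
1323 ÷ 2 = 661 remainder 1
661 ÷ 2 = 330 remainder 1
330 ÷ 2 = 165 remainder 0
165 ÷ 2 = 82 remainder 1
82 ÷ 2 = 41 remainder 0
41 ÷ 2 = 20 remainder 1
20 ÷ 2 = 10 remainder 0
10 ÷ 2 = 5 remainder 0
5 ÷ 2 = 2 remainder 1
2 ÷ 2 = 1 remainder 0
1 ÷ 2 = 0 remainder 1
Reading remainders bottom to top: 101001010110



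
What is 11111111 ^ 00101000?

XOR: 1 when bits differ
  11111111
^ 00101000
----------
  11010111
Decimal: 255 ^ 40 = 215



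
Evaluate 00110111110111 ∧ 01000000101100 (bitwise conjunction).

AND: 1 only when both bits are 1
  00110111110111
& 01000000101100
----------------
  00000000100100
Decimal: 3575 & 4140 = 36



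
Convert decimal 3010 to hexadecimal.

Using repeated division by 16 (digits 10–15 are A–F):
3010 ÷ 16 = 188 remainder 2
188 ÷ 16 = 11 remainder 12 (C)
11 ÷ 16 = 0 remainder 11 (B)
Reading remainders bottom to top: BC2



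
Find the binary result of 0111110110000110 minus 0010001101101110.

Method 1 - Direct subtraction (column by column from the right: bit − bit − borrow-in; if negative, add 2 and borrow 1 from the next column):
borrow: 0000010011110000
        0111110110000110
-       0010001101101110
------------------------
        0101101000011000

Method 2 - Add two's complement:
Two's complement of 0010001101101110: invert → 1101110010010001, add 1 → 1101110010010010
  0111110110000110
+ 1101110010010010
------------------
 10101101000011000  (end carry out of the top bit = 1)
Discarding the end carry: 0101101000011000
Decimal check:
  0111110110000110 = 16384 + 8192 + 4096 + 2048 + 1024 + 256 + 128 + 4 + 2 = 32134
  0010001101101110 = 8192 + 512 + 256 + 64 + 32 + 8 + 4 + 2 = 9070
  32134 - 9070 = 23064, and 0101101000011000 = 16384 + 4096 + 2048 + 512 + 16 + 8 = 23064 ✓



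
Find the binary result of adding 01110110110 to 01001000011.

Add column by column from the right: bit + bit + carry-in; write the sum mod 2, carry 1 when the sum is 2 or 3.
carry:  10000001100
        01110110110
+       01001000011
-------------------
       010111111001
(the carry out of the leftmost column, 0, becomes the leading bit)
Decimal check:
  01110110110 = 512 + 256 + 128 + 32 + 16 + 4 + 2 = 950
  01001000011 = 512 + 64 + 2 + 1 = 579
  950 + 579 = 1529, and 010111111001 = 1024 + 256 + 128 + 64 + 32 + 16 + 8 + 1 = 1529 ✓



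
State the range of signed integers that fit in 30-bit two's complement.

For 30-bit two's complement:
Minimum: -2^29 = -536870912
Maximum: 2^29 - 1 = 536870911



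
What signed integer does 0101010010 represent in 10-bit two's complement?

Binary: 0101010010
Sign bit: 0 (non-negative)
Read directly as an unsigned value:
0101010010 = 256 + 64 + 16 + 2 = 338
Value: 338



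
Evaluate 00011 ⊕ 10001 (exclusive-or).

XOR: 1 when bits differ
  00011
^ 10001
-------
  10010
Decimal: 3 ^ 17 = 18



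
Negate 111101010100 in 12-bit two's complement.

Original (sign bit 1, negative): 111101010100
Step 1 - Invert all bits: 000010101011
Step 2 - Add 1: 000010101100
Verification: 111101010100 + 000010101100 = 1000000000000; discarding the end carry (carry out of the top bit) leaves the 12-bit value 000000000000, as required for x + (-x)



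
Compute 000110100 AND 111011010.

AND: 1 only when both bits are 1
  000110100
& 111011010
-----------
  000010000
Decimal: 52 & 474 = 16



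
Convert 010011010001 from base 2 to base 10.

Sum of powers of 2 for each 1-bit:
2^0 + 2^4 + 2^6 + 2^7 + 2^10
= 1 + 16 + 64 + 128 + 1024
= 1233



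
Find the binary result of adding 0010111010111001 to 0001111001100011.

Add column by column from the right: bit + bit + carry-in; write the sum mod 2, carry 1 when the sum is 2 or 3.
carry:  0111110111000110
        0010111010111001
+       0001111001100011
------------------------
       00100110100011100
(the carry out of the leftmost column, 0, becomes the leading bit)
Decimal check:
  0010111010111001 = 8192 + 2048 + 1024 + 512 + 128 + 32 + 16 + 8 + 1 = 11961
  0001111001100011 = 4096 + 2048 + 1024 + 512 + 64 + 32 + 2 + 1 = 7779
  11961 + 7779 = 19740, and 00100110100011100 = 16384 + 2048 + 1024 + 256 + 16 + 8 + 4 = 19740 ✓



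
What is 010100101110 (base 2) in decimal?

Sum of powers of 2 for each 1-bit:
2^1 + 2^2 + 2^3 + 2^5 + 2^8 + 2^10
= 2 + 4 + 8 + 32 + 256 + 1024
= 1326



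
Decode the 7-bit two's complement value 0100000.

Binary: 0100000
Sign bit: 0 (non-negative)
Read directly as an unsigned value:
0100000 = 32
Value: 32



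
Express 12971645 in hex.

Using repeated division by 16 (digits 10–15 are A–F):
12971645 ÷ 16 = 810727 remainder 13 (D)
810727 ÷ 16 = 50670 remainder 7
50670 ÷ 16 = 3166 remainder 14 (E)
3166 ÷ 16 = 197 remainder 14 (E)
197 ÷ 16 = 12 remainder 5
12 ÷ 16 = 0 remainder 12 (C)
Reading remainders bottom to top: C5EE7D



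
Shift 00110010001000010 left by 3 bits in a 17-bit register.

Original: 00110010001000010 (decimal 25666)
Shift left by 3 positions
Append 3 zeros on the right and drop the 3 high bits that overflow the 17-bit width
Result: 10010001000010000 (decimal 74256)
Equivalent: 25666 << 3 = 25666 × 2^3 = 205328, truncated to 17 bits = 74256



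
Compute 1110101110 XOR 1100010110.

XOR: 1 when bits differ
  1110101110
^ 1100010110
------------
  0010111000
Decimal: 942 ^ 790 = 184



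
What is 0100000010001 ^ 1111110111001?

XOR: 1 when bits differ
  0100000010001
^ 1111110111001
---------------
  1011110101000
Decimal: 2065 ^ 8121 = 6056



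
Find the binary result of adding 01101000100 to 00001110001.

Add column by column from the right: bit + bit + carry-in; write the sum mod 2, carry 1 when the sum is 2 or 3.
carry:  00010000000
        01101000100
+       00001110001
-------------------
       001110110101
(the carry out of the leftmost column, 0, becomes the leading bit)
Decimal check:
  01101000100 = 512 + 256 + 64 + 4 = 836
  00001110001 = 64 + 32 + 16 + 1 = 113
  836 + 113 = 949, and 001110110101 = 512 + 256 + 128 + 32 + 16 + 4 + 1 = 949 ✓



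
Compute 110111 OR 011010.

OR: 1 when either bit is 1
  110111
| 011010
--------
  111111
Decimal: 55 | 26 = 63



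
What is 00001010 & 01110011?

AND: 1 only when both bits are 1
  00001010
& 01110011
----------
  00000010
Decimal: 10 & 115 = 2



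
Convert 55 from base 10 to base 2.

Using repeated division by 2:
55 ÷ 2 = 27 remainder 1
27 ÷ 2 = 13 remainder 1
13 ÷ 2 = 6 remainder 1
6 ÷ 2 = 3 remainder 0
3 ÷ 2 = 1 remainder 1
1 ÷ 2 = 0 remainder 1
Reading remainders bottom to top: 110111



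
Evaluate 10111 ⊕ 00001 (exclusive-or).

XOR: 1 when bits differ
  10111
^ 00001
-------
  10110
Decimal: 23 ^ 1 = 22



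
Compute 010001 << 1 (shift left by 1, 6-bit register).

Original: 010001 (decimal 17)
Shift left by 1 position
Append 1 zero on the right
Result: 100010 (decimal 34)
Equivalent: 17 << 1 = 17 × 2^1 = 34



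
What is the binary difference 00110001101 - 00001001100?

Method 1 - Direct subtraction (column by column from the right: bit − bit − borrow-in; if negative, add 2 and borrow 1 from the next column):
borrow: 00010000000
        00110001101
-       00001001100
-------------------
        00101000001

Method 2 - Add two's complement:
Two's complement of 00001001100: invert → 11110110011, add 1 → 11110110100
  00110001101
+ 11110110100
-------------
 100101000001  (end carry out of the top bit = 1)
Discarding the end carry: 00101000001
Decimal check:
  00110001101 = 256 + 128 + 8 + 4 + 1 = 397
  00001001100 = 64 + 8 + 4 = 76
  397 - 76 = 321, and 00101000001 = 256 + 64 + 1 = 321 ✓



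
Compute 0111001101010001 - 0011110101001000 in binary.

Method 1 - Direct subtraction (column by column from the right: bit − bit − borrow-in; if negative, add 2 and borrow 1 from the next column):
borrow: 0111100000010000
        0111001101010001
-       0011110101001000
------------------------
        0011011000001001

Method 2 - Add two's complement:
Two's complement of 0011110101001000: invert → 1100001010110111, add 1 → 1100001010111000
  0111001101010001
+ 1100001010111000
------------------
 10011011000001001  (end carry out of the top bit = 1)
Discarding the end carry: 0011011000001001
Decimal check:
  0111001101010001 = 16384 + 8192 + 4096 + 512 + 256 + 64 + 16 + 1 = 29521
  0011110101001000 = 8192 + 4096 + 2048 + 1024 + 256 + 64 + 8 = 15688
  29521 - 15688 = 13833, and 0011011000001001 = 8192 + 4096 + 1024 + 512 + 8 + 1 = 13833 ✓



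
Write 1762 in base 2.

Using repeated division by 2:
1762 ÷ 2 = 881 remainder 0
881 ÷ 2 = 440 remainder 1
440 ÷ 2 = 220 remainder 0
220 ÷ 2 = 110 remainder 0
110 ÷ 2 = 55 remainder 0
55 ÷ 2 = 27 remainder 1
27 ÷ 2 = 13 remainder 1
13 ÷ 2 = 6 remainder 1
6 ÷ 2 = 3 remainder 0
3 ÷ 2 = 1 remainder 1
1 ÷ 2 = 0 remainder 1
Reading remainders bottom to top: 11011100010



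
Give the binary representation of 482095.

Using repeated division by 2:
482095 ÷ 2 = 241047 remainder 1
241047 ÷ 2 = 120523 remainder 1
120523 ÷ 2 = 60261 remainder 1
60261 ÷ 2 = 30130 remainder 1
30130 ÷ 2 = 15065 remainder 0
15065 ÷ 2 = 7532 remainder 1
7532 ÷ 2 = 3766 remainder 0
3766 ÷ 2 = 1883 remainder 0
1883 ÷ 2 = 941 remainder 1
941 ÷ 2 = 470 remainder 1
470 ÷ 2 = 235 remainder 0
235 ÷ 2 = 117 remainder 1
117 ÷ 2 = 58 remainder 1
58 ÷ 2 = 29 remainder 0
29 ÷ 2 = 14 remainder 1
14 ÷ 2 = 7 remainder 0
7 ÷ 2 = 3 remainder 1
3 ÷ 2 = 1 remainder 1
1 ÷ 2 = 0 remainder 1
Reading remainders bottom to top: 1110101101100101111



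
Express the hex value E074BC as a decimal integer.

Expand by place value (powers of 16):
Digit values: E = 14, B = 11, C = 12
E074BC = 14 × 16^5 + 0 × 16^4 + 7 × 16^3 + 4 × 16^2 + 11 × 16^1 + 12 × 16^0
= 14 × 1048576 + 0 × 65536 + 7 × 4096 + 4 × 256 + 11 × 16 + 12 × 1
= 14680064 + 0 + 28672 + 1024 + 176 + 12
= 14709948



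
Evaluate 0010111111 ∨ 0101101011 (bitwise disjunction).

OR: 1 when either bit is 1
  0010111111
| 0101101011
------------
  0111111111
Decimal: 191 | 363 = 511



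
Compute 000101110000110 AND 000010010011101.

AND: 1 only when both bits are 1
  000101110000110
& 000010010011101
-----------------
  000000010000100
Decimal: 2950 & 1181 = 132



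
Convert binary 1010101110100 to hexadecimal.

Group into 4-bit nibbles from right:
  0001 = 1
  0101 = 5
  0111 = 7
  0100 = 4
Result: 1574



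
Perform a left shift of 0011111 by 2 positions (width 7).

Original: 0011111 (decimal 31)
Shift left by 2 positions
Append 2 zeros on the right
Result: 1111100 (decimal 124)
Equivalent: 31 << 2 = 31 × 2^2 = 124



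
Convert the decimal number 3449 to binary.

Using repeated division by 2:
3449 ÷ 2 = 1724 remainder 1
1724 ÷ 2 = 862 remainder 0
862 ÷ 2 = 431 remainder 0
431 ÷ 2 = 215 remainder 1
215 ÷ 2 = 107 remainder 1
107 ÷ 2 = 53 remainder 1
53 ÷ 2 = 26 remainder 1
26 ÷ 2 = 13 remainder 0
13 ÷ 2 = 6 remainder 1
6 ÷ 2 = 3 remainder 0
3 ÷ 2 = 1 remainder 1
1 ÷ 2 = 0 remainder 1
Reading remainders bottom to top: 110101111001



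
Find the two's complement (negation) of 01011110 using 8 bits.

Original: 01011110
Step 1 - Invert all bits: 10100001
Step 2 - Add 1: 10100010
Verification: 01011110 + 10100010 = 100000000; discarding the end carry (carry out of the top bit) leaves the 8-bit value 00000000, as required for x + (-x)



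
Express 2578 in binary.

Using repeated division by 2:
2578 ÷ 2 = 1289 remainder 0
1289 ÷ 2 = 644 remainder 1
644 ÷ 2 = 322 remainder 0
322 ÷ 2 = 161 remainder 0
161 ÷ 2 = 80 remainder 1
80 ÷ 2 = 40 remainder 0
40 ÷ 2 = 20 remainder 0
20 ÷ 2 = 10 remainder 0
10 ÷ 2 = 5 remainder 0
5 ÷ 2 = 2 remainder 1
2 ÷ 2 = 1 remainder 0
1 ÷ 2 = 0 remainder 1
Reading remainders bottom to top: 101000010010



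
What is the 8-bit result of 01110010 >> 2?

Original: 01110010 (decimal 114)
Shift right by 2 positions
Drop the 2 low bits; fill with zeros on the left
Result: 00011100 (decimal 28)
Equivalent: 114 >> 2 = 114 ÷ 2^2 = 28



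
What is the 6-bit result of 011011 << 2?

Original: 011011 (decimal 27)
Shift left by 2 positions
Append 2 zeros on the right and drop the 2 high bits that overflow the 6-bit width
Result: 101100 (decimal 44)
Equivalent: 27 << 2 = 27 × 2^2 = 108, truncated to 6 bits = 44



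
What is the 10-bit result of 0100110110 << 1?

Original: 0100110110 (decimal 310)
Shift left by 1 position
Append 1 zero on the right
Result: 1001101100 (decimal 620)
Equivalent: 310 << 1 = 310 × 2^1 = 620



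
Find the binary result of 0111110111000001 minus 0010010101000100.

Method 1 - Direct subtraction (column by column from the right: bit − bit − borrow-in; if negative, add 2 and borrow 1 from the next column):
borrow: 0000000011111000
        0111110111000001
-       0010010101000100
------------------------
        0101100001111101

Method 2 - Add two's complement:
Two's complement of 0010010101000100: invert → 1101101010111011, add 1 → 1101101010111100
  0111110111000001
+ 1101101010111100
------------------
 10101100001111101  (end carry out of the top bit = 1)
Discarding the end carry: 0101100001111101
Decimal check:
  0111110111000001 = 16384 + 8192 + 4096 + 2048 + 1024 + 256 + 128 + 64 + 1 = 32193
  0010010101000100 = 8192 + 1024 + 256 + 64 + 4 = 9540
  32193 - 9540 = 22653, and 0101100001111101 = 16384 + 4096 + 2048 + 64 + 32 + 16 + 8 + 4 + 1 = 22653 ✓



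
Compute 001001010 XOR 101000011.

XOR: 1 when bits differ
  001001010
^ 101000011
-----------
  100001001
Decimal: 74 ^ 323 = 265



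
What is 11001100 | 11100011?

OR: 1 when either bit is 1
  11001100
| 11100011
----------
  11101111
Decimal: 204 | 227 = 239



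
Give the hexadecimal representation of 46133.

Using repeated division by 16 (digits 10–15 are A–F):
46133 ÷ 16 = 2883 remainder 5
2883 ÷ 16 = 180 remainder 3
180 ÷ 16 = 11 remainder 4
11 ÷ 16 = 0 remainder 11 (B)
Reading remainders bottom to top: B435



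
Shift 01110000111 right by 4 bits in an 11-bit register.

Original: 01110000111 (decimal 903)
Shift right by 4 positions
Drop the 4 low bits; fill with zeros on the left
Result: 00000111000 (decimal 56)
Equivalent: 903 >> 4 = 903 ÷ 2^4 = 56



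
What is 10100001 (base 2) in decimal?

Sum of powers of 2 for each 1-bit:
2^0 + 2^5 + 2^7
= 1 + 32 + 128
= 161



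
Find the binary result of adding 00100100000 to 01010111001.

Add column by column from the right: bit + bit + carry-in; write the sum mod 2, carry 1 when the sum is 2 or 3.
carry:  00001000000
        00100100000
+       01010111001
-------------------
       001111011001
(the carry out of the leftmost column, 0, becomes the leading bit)
Decimal check:
  00100100000 = 256 + 32 = 288
  01010111001 = 512 + 128 + 32 + 16 + 8 + 1 = 697
  288 + 697 = 985, and 001111011001 = 512 + 256 + 128 + 64 + 16 + 8 + 1 = 985 ✓



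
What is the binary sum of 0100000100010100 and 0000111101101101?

Add column by column from the right: bit + bit + carry-in; write the sum mod 2, carry 1 when the sum is 2 or 3.
carry:  0001111011111000
        0100000100010100
+       0000111101101101
------------------------
       00101000010000001
(the carry out of the leftmost column, 0, becomes the leading bit)
Decimal check:
  0100000100010100 = 16384 + 256 + 16 + 4 = 16660
  0000111101101101 = 2048 + 1024 + 512 + 256 + 64 + 32 + 8 + 4 + 1 = 3949
  16660 + 3949 = 20609, and 00101000010000001 = 16384 + 4096 + 128 + 1 = 20609 ✓



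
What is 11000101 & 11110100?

AND: 1 only when both bits are 1
  11000101
& 11110100
----------
  11000100
Decimal: 197 & 244 = 196



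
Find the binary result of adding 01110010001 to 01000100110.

Add column by column from the right: bit + bit + carry-in; write the sum mod 2, carry 1 when the sum is 2 or 3.
carry:  10000000000
        01110010001
+       01000100110
-------------------
       010110110111
(the carry out of the leftmost column, 0, becomes the leading bit)
Decimal check:
  01110010001 = 512 + 256 + 128 + 16 + 1 = 913
  01000100110 = 512 + 32 + 4 + 2 = 550
  913 + 550 = 1463, and 010110110111 = 1024 + 256 + 128 + 32 + 16 + 4 + 2 + 1 = 1463 ✓



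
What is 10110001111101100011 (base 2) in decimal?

Sum of powers of 2 for each 1-bit:
2^0 + 2^1 + 2^5 + 2^6 + 2^8 + 2^9 + 2^10 + 2^11 + 2^12 + 2^16 + 2^17 + 2^19
= 1 + 2 + 32 + 64 + 256 + 512 + 1024 + 2048 + 4096 + 65536 + 131072 + 524288
= 728931



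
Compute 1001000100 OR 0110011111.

OR: 1 when either bit is 1
  1001000100
| 0110011111
------------
  1111011111
Decimal: 580 | 415 = 991



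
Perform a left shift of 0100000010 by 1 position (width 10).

Original: 0100000010 (decimal 258)
Shift left by 1 position
Append 1 zero on the right
Result: 1000000100 (decimal 516)
Equivalent: 258 << 1 = 258 × 2^1 = 516

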